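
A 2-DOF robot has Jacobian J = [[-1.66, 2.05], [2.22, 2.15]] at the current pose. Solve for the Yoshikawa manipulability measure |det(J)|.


det(J) = -1.66*2.15 - (2.05)*(2.22) = -8.1200
|det(J)| = 8.1200

8.1200


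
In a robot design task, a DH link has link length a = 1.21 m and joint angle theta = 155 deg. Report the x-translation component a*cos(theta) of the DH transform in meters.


a*cos(theta) = 1.21*cos(155 deg) = -1.0966

-1.0966 m


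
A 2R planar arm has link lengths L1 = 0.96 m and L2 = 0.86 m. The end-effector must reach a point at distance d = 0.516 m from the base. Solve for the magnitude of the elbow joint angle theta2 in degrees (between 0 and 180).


cos(th2) = (d^2 - L1^2 - L2^2)/(2*L1*L2) = (0.516^2 - 0.96^2 - 0.86^2)/(2*0.96*0.86) = -0.84480620
th2 = acos(-0.84480620) = 147.6512 deg

147.6512 degrees


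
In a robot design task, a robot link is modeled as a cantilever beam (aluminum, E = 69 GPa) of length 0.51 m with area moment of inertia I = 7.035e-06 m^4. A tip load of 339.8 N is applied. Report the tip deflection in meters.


delta = F*L^3/(3*E*I) = 339.8*0.51^3/(3*6.900e+10*7.035e-06)
      = 45.0748098/1456245 = 3.0953e-05

3.0953e-05 m


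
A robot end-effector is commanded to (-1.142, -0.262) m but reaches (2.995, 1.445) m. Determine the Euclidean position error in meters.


dx = 2.995 - (-1.142) = 4.1370, dy = 1.445 - (-0.262) = 1.7070
err = sqrt(17.114769 + 2.913849) = 4.4753

4.4753 m


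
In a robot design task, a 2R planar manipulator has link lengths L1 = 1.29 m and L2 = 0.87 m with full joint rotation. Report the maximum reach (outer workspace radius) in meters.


r_max = L1 + L2 = 1.29 + 0.87 = 2.1600

2.1600 m


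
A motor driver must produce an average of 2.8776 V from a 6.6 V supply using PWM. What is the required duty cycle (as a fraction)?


D = V_avg/V_supply = 2.8776/6.6 = 0.4360

0.4360


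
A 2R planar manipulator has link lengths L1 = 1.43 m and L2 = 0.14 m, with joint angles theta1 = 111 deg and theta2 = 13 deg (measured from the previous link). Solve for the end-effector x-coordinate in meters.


x = L1*cos(th1) + L2*cos(th1+th2) = 1.43*cos(111 deg) + 0.14*cos(124 deg) = -0.5908

-0.5908 m


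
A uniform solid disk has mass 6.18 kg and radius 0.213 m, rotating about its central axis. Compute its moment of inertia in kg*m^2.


I = (1/2)*m*R^2 = 0.5*6.18*0.213^2 = 0.1402

0.1402 kg*m^2


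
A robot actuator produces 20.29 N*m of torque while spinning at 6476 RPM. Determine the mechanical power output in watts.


omega = 6476 * 2*pi/60 = 678.165134 rad/s
P = tau * omega = 20.29 * 678.165134 = 13759.9706

13759.9706 W


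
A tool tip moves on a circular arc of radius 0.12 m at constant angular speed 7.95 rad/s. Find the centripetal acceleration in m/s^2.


a_c = omega^2 * r = 7.95^2 * 0.12 = 7.5843

7.5843 m/s^2


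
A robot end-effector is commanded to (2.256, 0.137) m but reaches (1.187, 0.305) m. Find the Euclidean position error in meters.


dx = 1.187 - (2.256) = -1.0690, dy = 0.305 - (0.137) = 0.1680
err = sqrt(1.142761 + 0.028224) = 1.0821

1.0821 m


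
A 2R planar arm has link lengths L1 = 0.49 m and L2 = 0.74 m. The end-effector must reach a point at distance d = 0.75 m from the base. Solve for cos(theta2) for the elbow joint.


cos(th2) = (d^2 - L1^2 - L2^2)/(2*L1*L2) = (0.75^2 - 0.49^2 - 0.74^2)/(2*0.49*0.74) = -0.3105

-0.3105


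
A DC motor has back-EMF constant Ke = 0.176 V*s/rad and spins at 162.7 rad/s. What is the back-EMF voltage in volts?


V_emf = Ke * omega = 0.176*162.7 = 28.6352

28.6352 V


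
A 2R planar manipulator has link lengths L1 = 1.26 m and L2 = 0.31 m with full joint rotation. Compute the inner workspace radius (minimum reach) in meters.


r_min = |L1 - L2| = |1.26 - 0.31| = 0.9500

0.9500 m


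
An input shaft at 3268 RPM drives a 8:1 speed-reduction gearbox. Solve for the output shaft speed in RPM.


omega_out = omega_in / N = 3268 / 8 = 408.5000

408.5000 RPM


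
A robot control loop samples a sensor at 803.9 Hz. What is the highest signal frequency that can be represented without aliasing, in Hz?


f_max = f_s/2 = 803.9/2 = 401.9500

401.9500 Hz


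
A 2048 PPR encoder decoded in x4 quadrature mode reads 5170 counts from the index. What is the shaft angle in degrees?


angle = counts * 360 / (PPR*4) = 5170 * 360 / 8192 = 227.1973

227.1973 degrees


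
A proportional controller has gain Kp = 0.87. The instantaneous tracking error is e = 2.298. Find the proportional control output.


u_P = Kp * e = 0.87 * 2.298 = 1.9993

1.9993


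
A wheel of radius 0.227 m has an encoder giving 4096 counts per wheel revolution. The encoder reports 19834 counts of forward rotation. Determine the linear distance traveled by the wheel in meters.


revs = 19834/4096 = 4.842285
d = revs * 2*pi*r = 4.842285 * 2*pi*0.227 = 6.9065

6.9065 m


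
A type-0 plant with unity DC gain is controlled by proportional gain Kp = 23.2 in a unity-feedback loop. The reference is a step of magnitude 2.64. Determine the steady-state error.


e_ss = R/(1 + Kp) = 2.64/(1 + 23.2) = 2.64/24.2000 = 0.1091

0.1091


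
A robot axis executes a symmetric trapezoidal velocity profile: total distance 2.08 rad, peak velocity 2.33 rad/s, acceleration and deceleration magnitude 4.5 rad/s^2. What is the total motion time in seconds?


t_acc = v/a = 2.33/4.5 = 0.517778 s
d_acc = v^2/(2a) = 0.603211 rad (each ramp)
d_cruise = 2.08 - 2*0.603211 = 0.873578 rad
t_cruise = 0.873578/2.33 = 0.374926 s
t_total = 2*0.517778 + 0.374926 = 1.4105

1.4105 s


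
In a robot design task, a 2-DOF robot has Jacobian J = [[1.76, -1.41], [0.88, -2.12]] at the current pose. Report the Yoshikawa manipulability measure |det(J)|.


det(J) = 1.76*-2.12 - (-1.41)*(0.88) = -2.4904
|det(J)| = 2.4904

2.4904


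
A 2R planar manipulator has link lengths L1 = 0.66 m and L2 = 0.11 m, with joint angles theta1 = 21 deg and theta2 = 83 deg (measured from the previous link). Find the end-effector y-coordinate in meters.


y = L1*sin(th1) + L2*sin(th1+th2) = 0.66*sin(21 deg) + 0.11*sin(104 deg) = 0.3433

0.3433 m


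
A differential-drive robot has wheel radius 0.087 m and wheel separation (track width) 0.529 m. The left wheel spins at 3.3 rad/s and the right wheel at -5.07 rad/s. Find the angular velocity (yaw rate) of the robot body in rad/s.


omega = r*(wR - wL)/L = 0.087*(-5.07 - (3.3))/0.529 = -1.3765

-1.3765 rad/s


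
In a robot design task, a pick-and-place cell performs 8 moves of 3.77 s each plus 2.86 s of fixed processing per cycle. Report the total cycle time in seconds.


T = 8*3.77 + 2.86 = 33.0200

33.0200 s


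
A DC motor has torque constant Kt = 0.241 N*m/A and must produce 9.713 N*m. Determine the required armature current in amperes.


I = tau / Kt = 9.713/0.241 = 40.3029

40.3029 A


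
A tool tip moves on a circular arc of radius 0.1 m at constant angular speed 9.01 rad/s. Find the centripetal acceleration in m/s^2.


a_c = omega^2 * r = 9.01^2 * 0.1 = 8.1180

8.1180 m/s^2


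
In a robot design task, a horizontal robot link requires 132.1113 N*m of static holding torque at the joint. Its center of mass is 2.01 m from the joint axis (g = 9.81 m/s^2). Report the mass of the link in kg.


m = tau / (g*L) = 132.1113 / (9.81 * 2.01) = 6.7000

6.7000 kg


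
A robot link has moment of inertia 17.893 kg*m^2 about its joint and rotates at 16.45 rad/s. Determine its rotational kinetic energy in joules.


KE = (1/2)*I*omega^2 = 0.5*17.893*16.45^2 = 2420.9453

2420.9453 J


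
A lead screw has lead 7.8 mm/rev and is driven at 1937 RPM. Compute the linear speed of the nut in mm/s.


v = lead * (RPM/60) = 7.8*1937/60 = 251.8100

251.8100 mm/s


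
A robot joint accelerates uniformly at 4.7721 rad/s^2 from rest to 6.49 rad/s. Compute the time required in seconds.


t = delta_omega / alpha = 6.49 / 4.7721 = 1.3600

1.3600 s


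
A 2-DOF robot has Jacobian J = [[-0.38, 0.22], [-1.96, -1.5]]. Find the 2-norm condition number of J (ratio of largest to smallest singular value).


JJ^T eigenvalues: trace(JJ^T) = 6.2844, det(JJ^T) = det(J)^2 = 1.00240144
s_max^2 = (6.2844 + sqrt(35.48407760))/2 = 6.12062566
s_min^2 = (6.2844 - sqrt(35.48407760))/2 = 0.16377434
kappa = s_max/s_min = sqrt(6.12062566/0.16377434) = 6.1133

6.1133


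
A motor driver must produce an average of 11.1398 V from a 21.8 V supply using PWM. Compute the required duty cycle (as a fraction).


D = V_avg/V_supply = 11.1398/21.8 = 0.5110

0.5110


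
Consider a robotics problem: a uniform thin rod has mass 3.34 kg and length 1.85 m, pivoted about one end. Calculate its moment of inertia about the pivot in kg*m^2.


I = (1/3)*m*L^2 = (1/3)*3.34*1.85^2 = 3.8104

3.8104 kg*m^2


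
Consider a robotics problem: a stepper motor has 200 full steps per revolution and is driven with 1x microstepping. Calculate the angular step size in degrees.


step = 360/(200*1) = 360/200 = 1.8000

1.8000 degrees


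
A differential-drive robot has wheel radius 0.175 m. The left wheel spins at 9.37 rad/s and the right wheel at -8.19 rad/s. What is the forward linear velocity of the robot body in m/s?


v = r*(wR + wL)/2 = 0.175*(-8.19 + 9.37)/2 = 0.1032

0.1032 m/s


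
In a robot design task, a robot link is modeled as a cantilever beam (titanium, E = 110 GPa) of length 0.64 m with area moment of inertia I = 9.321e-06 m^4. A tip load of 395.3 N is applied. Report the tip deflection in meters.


delta = F*L^3/(3*E*I) = 395.3*0.64^3/(3*1.100e+11*9.321e-06)
      = 103.6255232/3075930 = 3.3689e-05

3.3689e-05 m


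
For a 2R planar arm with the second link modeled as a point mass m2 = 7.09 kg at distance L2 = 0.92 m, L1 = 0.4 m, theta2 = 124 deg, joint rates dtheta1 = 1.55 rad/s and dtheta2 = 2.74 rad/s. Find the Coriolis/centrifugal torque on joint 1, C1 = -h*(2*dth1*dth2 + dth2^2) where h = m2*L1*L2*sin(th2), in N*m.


h = m2*L1*L2*sin(th2) = 7.09*0.4*0.92*sin(124 deg) = 2.163059
C1 = -h*(2*1.55*2.74 + 2.74^2) = -2.163059*16.0016 = -34.6124

-34.6124 N*m


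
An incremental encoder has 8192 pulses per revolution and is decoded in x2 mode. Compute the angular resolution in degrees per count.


resolution = 360 / (PPR * 2) = 360 / 16384 = 0.0220

0.0220 degrees


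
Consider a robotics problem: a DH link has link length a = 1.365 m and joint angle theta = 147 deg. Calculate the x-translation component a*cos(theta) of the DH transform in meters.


a*cos(theta) = 1.365*cos(147 deg) = -1.1448

-1.1448 m


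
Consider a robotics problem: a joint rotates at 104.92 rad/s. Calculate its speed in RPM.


RPM = 104.92 * 60/(2*pi) = 1001.9122

1001.9122 RPM


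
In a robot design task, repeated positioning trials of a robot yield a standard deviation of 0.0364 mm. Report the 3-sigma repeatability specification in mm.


repeatability = 3*sigma = 3*0.0364 = 0.1092

0.1092 mm


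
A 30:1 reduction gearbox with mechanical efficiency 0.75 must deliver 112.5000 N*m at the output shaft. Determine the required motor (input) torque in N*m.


tau_in = tau_out / (N * eta) = 112.5000 / (30 * 0.75) = 5.0000

5.0000 N*m


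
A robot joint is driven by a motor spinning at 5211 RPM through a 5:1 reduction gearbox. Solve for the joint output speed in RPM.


omega_joint = omega_motor / N = 5211 / 5 = 1042.2000

1042.2000 RPM


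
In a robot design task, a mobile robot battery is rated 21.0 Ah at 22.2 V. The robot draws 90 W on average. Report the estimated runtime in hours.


E = 21.0*22.2 = 466.2000 Wh
t = E/P = 466.2000/90 = 5.1800

5.1800 hours


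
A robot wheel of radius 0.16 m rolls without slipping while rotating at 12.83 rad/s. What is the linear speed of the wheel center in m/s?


v = omega * r = 12.83 * 0.16 = 2.0528

2.0528 m/s


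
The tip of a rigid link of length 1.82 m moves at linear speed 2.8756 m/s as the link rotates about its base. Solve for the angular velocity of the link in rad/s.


omega = v / L = 2.8756 / 1.82 = 1.5800

1.5800 rad/s


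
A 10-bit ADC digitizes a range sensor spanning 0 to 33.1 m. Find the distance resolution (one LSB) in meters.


res = range / 2^n = 33.1/2^10 = 33.1/1024 = 0.0323

0.0323 m


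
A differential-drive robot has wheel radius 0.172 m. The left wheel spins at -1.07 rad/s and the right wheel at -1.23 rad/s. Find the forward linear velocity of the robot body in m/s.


v = r*(wR + wL)/2 = 0.172*(-1.23 + -1.07)/2 = -0.1978

-0.1978 m/s


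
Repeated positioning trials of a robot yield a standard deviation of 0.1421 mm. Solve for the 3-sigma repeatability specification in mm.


repeatability = 3*sigma = 3*0.1421 = 0.4263

0.4263 mm


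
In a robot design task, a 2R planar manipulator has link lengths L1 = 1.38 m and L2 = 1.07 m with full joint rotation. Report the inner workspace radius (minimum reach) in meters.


r_min = |L1 - L2| = |1.38 - 1.07| = 0.3100

0.3100 m


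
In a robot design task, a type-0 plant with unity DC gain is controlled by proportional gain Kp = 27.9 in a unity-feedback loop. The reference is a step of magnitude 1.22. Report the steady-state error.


e_ss = R/(1 + Kp) = 1.22/(1 + 27.9) = 1.22/28.9000 = 0.0422

0.0422


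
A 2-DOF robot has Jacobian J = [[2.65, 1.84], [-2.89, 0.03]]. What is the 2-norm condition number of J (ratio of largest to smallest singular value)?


JJ^T eigenvalues: trace(JJ^T) = 18.7611, det(JJ^T) = det(J)^2 = 29.12868841
s_max^2 = (18.7611 + sqrt(235.46411957))/2 = 17.05297008
s_min^2 = (18.7611 - sqrt(235.46411957))/2 = 1.70812992
kappa = s_max/s_min = sqrt(17.05297008/1.70812992) = 3.1597

3.1597


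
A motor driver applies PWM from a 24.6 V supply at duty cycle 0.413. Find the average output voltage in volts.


V_avg = V_supply * D = 24.6*0.413 = 10.1598

10.1598 V


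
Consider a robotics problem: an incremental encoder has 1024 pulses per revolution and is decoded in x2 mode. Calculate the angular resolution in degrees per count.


resolution = 360 / (PPR * 2) = 360 / 2048 = 0.1758

0.1758 degrees


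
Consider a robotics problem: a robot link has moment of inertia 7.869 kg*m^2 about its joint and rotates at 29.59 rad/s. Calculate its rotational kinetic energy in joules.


KE = (1/2)*I*omega^2 = 0.5*7.869*29.59^2 = 3444.9227

3444.9227 J


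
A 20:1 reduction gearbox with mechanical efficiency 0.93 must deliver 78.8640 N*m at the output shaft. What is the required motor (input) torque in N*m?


tau_in = tau_out / (N * eta) = 78.8640 / (20 * 0.93) = 4.2400

4.2400 N*m


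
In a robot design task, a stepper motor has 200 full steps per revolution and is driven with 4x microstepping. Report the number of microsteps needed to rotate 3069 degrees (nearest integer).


step_size = 360/(200*4) = 360/800 = 0.450000 deg
n = 3069/(360/800) = 3069*800/360 = 6820

6820 steps


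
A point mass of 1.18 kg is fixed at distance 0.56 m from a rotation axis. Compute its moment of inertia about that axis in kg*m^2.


I = m*r^2 = 1.18*0.56^2 = 0.3700

0.3700 kg*m^2


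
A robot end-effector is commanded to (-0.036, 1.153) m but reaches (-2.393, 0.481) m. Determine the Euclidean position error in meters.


dx = -2.393 - (-0.036) = -2.3570, dy = 0.481 - (1.153) = -0.6720
err = sqrt(5.555449 + 0.451584) = 2.4509

2.4509 m


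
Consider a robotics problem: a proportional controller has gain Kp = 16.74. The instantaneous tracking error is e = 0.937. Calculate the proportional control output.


u_P = Kp * e = 16.74 * 0.937 = 15.6854

15.6854


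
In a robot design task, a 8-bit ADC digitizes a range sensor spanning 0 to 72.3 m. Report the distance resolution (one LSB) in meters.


res = range / 2^n = 72.3/2^8 = 72.3/256 = 0.2824

0.2824 m


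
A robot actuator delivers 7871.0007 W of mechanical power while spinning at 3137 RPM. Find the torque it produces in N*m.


omega = 3137 * 2*pi/60 = 328.505872 rad/s
tau = P / omega = 7871.0007 / 328.505872 = 23.9600

23.9600 N*m


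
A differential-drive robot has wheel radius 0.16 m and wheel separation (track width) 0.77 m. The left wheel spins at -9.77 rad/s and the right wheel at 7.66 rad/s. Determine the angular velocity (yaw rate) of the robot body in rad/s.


omega = r*(wR - wL)/L = 0.16*(7.66 - (-9.77))/0.77 = 3.6218

3.6218 rad/s


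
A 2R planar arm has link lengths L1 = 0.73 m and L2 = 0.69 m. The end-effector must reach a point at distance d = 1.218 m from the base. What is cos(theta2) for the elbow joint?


cos(th2) = (d^2 - L1^2 - L2^2)/(2*L1*L2) = (1.218^2 - 0.73^2 - 0.69^2)/(2*0.73*0.69) = 0.4710

0.4710


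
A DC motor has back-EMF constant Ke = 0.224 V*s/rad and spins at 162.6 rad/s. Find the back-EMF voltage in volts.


V_emf = Ke * omega = 0.224*162.6 = 36.4224

36.4224 V


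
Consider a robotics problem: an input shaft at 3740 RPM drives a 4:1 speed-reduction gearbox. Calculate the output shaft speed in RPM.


omega_out = omega_in / N = 3740 / 4 = 935.0000

935.0000 RPM


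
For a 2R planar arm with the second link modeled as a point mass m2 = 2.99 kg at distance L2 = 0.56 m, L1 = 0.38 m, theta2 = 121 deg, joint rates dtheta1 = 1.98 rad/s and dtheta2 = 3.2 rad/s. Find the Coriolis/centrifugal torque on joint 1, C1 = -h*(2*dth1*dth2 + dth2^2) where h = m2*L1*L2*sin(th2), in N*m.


h = m2*L1*L2*sin(th2) = 2.99*0.38*0.56*sin(121 deg) = 0.545392
C1 = -h*(2*1.98*3.2 + 3.2^2) = -0.545392*22.9120 = -12.4960

-12.4960 N*m


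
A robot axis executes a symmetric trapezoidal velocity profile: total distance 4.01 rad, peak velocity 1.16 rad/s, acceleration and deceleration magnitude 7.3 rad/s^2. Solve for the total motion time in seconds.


t_acc = v/a = 1.16/7.3 = 0.158904 s
d_acc = v^2/(2a) = 0.092164 rad (each ramp)
d_cruise = 4.01 - 2*0.092164 = 3.825672 rad
t_cruise = 3.825672/1.16 = 3.297993 s
t_total = 2*0.158904 + 3.297993 = 3.6158

3.6158 s


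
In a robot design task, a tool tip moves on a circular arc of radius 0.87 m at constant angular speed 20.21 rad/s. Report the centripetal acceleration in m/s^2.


a_c = omega^2 * r = 20.21^2 * 0.87 = 355.3464

355.3464 m/s^2


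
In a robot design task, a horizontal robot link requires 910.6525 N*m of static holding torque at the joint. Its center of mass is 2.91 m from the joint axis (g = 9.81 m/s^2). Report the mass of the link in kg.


m = tau / (g*L) = 910.6525 / (9.81 * 2.91) = 31.9000

31.9000 kg


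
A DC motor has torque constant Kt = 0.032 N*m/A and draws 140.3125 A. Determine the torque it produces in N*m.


tau = Kt * I = 0.032*140.3125 = 4.4900

4.4900 N*m


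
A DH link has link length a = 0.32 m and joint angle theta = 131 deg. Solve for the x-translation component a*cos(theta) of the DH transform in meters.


a*cos(theta) = 0.32*cos(131 deg) = -0.2099

-0.2099 m


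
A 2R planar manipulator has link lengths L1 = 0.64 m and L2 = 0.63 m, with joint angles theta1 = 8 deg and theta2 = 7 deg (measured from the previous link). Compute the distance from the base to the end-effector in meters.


x = L1*cos(th1) + L2*cos(th1+th2) = 1.242305
y = L1*sin(th1) + L2*sin(th1+th2) = 0.252127
d = sqrt(x^2 + y^2) = sqrt(1.543322 + 0.063568) = 1.2676

1.2676 m


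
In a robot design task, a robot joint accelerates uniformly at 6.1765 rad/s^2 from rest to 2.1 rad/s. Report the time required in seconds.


t = delta_omega / alpha = 2.1 / 6.1765 = 0.3400

0.3400 s


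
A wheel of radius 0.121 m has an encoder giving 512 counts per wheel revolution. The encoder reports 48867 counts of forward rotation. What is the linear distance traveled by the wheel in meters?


revs = 48867/512 = 95.443359
d = revs * 2*pi*r = 95.443359 * 2*pi*0.121 = 72.5623

72.5623 m


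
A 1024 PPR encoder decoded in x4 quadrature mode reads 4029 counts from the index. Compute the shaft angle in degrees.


angle = counts * 360 / (PPR*4) = 4029 * 360 / 4096 = 354.1113

354.1113 degrees


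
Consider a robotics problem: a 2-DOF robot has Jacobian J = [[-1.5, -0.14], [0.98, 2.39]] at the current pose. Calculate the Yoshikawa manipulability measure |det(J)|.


det(J) = -1.5*2.39 - (-0.14)*(0.98) = -3.4478
|det(J)| = 3.4478

3.4478


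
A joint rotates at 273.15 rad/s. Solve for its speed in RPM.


RPM = 273.15 * 60/(2*pi) = 2608.3904

2608.3904 RPM


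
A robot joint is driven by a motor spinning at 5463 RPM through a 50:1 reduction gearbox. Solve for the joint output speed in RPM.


omega_joint = omega_motor / N = 5463 / 50 = 109.2600

109.2600 RPM


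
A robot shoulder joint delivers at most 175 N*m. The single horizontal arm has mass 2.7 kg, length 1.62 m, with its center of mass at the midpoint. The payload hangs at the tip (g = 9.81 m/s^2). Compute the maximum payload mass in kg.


tau_arm = m_arm*g*(L/2) = 2.7*9.81*1.62/2 = 21.4545 N*m
tau_payload = tau_max - tau_arm = 175 - 21.4545 = 153.5455
m_payload = tau_payload / (g*L) = 153.5455 / (9.81*1.62) = 9.6617

9.6617 kg


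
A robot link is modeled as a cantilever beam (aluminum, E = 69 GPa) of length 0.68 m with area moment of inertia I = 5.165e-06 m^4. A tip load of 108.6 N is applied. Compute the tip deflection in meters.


delta = F*L^3/(3*E*I) = 108.6*0.68^3/(3*6.900e+10*5.165e-06)
      = 34.1473152/1069155 = 3.1939e-05

3.1939e-05 m


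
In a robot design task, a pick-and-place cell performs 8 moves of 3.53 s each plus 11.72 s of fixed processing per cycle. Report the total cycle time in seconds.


T = 8*3.53 + 11.72 = 39.9600

39.9600 s


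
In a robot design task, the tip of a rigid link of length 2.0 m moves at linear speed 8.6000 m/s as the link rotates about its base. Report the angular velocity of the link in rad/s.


omega = v / L = 8.6000 / 2.0 = 4.3000

4.3000 rad/s


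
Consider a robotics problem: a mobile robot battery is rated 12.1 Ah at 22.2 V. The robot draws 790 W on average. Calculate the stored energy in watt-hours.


E = capacity * V = 12.1*22.2 = 268.6200

268.6200 Wh


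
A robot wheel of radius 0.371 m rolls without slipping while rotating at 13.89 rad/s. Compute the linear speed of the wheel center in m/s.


v = omega * r = 13.89 * 0.371 = 5.1532

5.1532 m/s


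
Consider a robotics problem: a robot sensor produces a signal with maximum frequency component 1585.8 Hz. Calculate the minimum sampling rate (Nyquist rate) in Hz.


f_s,min = 2*f_max = 2*1585.8 = 3171.6000

3171.6000 Hz


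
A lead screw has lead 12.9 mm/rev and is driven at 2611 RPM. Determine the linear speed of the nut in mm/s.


v = lead * (RPM/60) = 12.9*2611/60 = 561.3650

561.3650 mm/s


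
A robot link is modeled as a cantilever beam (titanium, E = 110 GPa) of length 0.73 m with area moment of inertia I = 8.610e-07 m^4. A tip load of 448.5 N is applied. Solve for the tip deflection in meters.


delta = F*L^3/(3*E*I) = 448.5*0.73^3/(3*1.100e+11*8.610e-07)
      = 174.4741245/284130 = 6.1406e-04

6.1406e-04 m


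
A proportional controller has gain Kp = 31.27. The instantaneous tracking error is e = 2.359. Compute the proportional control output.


u_P = Kp * e = 31.27 * 2.359 = 73.7659

73.7659


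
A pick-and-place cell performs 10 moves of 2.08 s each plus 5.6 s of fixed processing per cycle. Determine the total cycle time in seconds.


T = 10*2.08 + 5.6 = 26.4000

26.4000 s


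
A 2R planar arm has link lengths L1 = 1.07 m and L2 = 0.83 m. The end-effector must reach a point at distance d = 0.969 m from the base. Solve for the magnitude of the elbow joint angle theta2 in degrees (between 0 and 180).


cos(th2) = (d^2 - L1^2 - L2^2)/(2*L1*L2) = (0.969^2 - 1.07^2 - 0.83^2)/(2*1.07*0.83) = -0.50379405
th2 = acos(-0.50379405) = 120.2513 deg

120.2513 degrees


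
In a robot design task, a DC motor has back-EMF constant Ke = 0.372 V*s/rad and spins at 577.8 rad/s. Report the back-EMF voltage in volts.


V_emf = Ke * omega = 0.372*577.8 = 214.9416

214.9416 V


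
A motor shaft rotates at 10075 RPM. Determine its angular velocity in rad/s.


omega = 10075 * 2*pi/60 = 1055.0515

1055.0515 rad/s


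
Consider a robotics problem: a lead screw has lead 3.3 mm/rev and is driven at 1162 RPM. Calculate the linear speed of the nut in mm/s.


v = lead * (RPM/60) = 3.3*1162/60 = 63.9100

63.9100 mm/s


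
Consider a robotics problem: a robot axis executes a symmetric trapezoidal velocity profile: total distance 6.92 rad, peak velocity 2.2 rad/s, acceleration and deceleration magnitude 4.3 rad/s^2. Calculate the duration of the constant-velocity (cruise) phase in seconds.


t_acc = v/a = 0.511628 s, d_acc = v^2/(2a) = 0.562791 rad each
d_cruise = 6.92 - 2*0.562791 = 5.794418 rad
t_cruise = d_cruise/v = 5.794418/2.2 = 2.6338

2.6338 s


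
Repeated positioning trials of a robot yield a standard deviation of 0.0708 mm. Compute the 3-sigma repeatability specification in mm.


repeatability = 3*sigma = 3*0.0708 = 0.2124

0.2124 mm


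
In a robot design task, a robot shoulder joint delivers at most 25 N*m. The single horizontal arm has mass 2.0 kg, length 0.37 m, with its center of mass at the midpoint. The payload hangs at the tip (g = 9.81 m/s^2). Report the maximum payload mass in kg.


tau_arm = m_arm*g*(L/2) = 2.0*9.81*0.37/2 = 3.6297 N*m
tau_payload = tau_max - tau_arm = 25 - 3.6297 = 21.3703
m_payload = tau_payload / (g*L) = 21.3703 / (9.81*0.37) = 5.8876

5.8876 kg


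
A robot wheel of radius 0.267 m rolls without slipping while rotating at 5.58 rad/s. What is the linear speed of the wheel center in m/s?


v = omega * r = 5.58 * 0.267 = 1.4899

1.4899 m/s


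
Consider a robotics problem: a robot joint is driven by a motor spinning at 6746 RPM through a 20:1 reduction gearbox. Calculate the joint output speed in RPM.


omega_joint = omega_motor / N = 6746 / 20 = 337.3000

337.3000 RPM


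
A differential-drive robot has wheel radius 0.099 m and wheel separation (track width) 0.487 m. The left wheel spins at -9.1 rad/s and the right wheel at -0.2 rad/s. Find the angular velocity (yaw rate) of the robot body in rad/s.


omega = r*(wR - wL)/L = 0.099*(-0.2 - (-9.1))/0.487 = 1.8092

1.8092 rad/s


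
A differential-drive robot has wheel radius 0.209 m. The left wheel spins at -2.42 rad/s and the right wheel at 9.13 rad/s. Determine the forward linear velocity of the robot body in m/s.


v = r*(wR + wL)/2 = 0.209*(9.13 + -2.42)/2 = 0.7012

0.7012 m/s


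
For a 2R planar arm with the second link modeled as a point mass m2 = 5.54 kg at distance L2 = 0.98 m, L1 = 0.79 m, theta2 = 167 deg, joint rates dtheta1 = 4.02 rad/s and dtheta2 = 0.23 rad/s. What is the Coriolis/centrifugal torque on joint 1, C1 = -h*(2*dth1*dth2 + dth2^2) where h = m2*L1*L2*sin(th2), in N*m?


h = m2*L1*L2*sin(th2) = 5.54*0.79*0.98*sin(167 deg) = 0.964830
C1 = -h*(2*4.02*0.23 + 0.23^2) = -0.964830*1.9021 = -1.8352

-1.8352 N*m


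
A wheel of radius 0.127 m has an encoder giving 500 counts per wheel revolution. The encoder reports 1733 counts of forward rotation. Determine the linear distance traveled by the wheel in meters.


revs = 1733/500 = 3.466000
d = revs * 2*pi*r = 3.466000 * 2*pi*0.127 = 2.7657

2.7657 m


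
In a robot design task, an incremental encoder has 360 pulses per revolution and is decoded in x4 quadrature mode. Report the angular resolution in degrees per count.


resolution = 360 / (PPR * 4) = 360 / 1440 = 0.2500

0.2500 degrees


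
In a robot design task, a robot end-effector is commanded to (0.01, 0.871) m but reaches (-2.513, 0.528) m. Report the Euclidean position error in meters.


dx = -2.513 - (0.01) = -2.5230, dy = 0.528 - (0.871) = -0.3430
err = sqrt(6.365529 + 0.117649) = 2.5462

2.5462 m


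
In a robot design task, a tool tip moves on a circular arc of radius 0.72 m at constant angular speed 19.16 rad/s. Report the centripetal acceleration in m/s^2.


a_c = omega^2 * r = 19.16^2 * 0.72 = 264.3160

264.3160 m/s^2


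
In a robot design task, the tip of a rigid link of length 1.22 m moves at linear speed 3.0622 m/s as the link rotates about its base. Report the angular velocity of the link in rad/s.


omega = v / L = 3.0622 / 1.22 = 2.5100

2.5100 rad/s


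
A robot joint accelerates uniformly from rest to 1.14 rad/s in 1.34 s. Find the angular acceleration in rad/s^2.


alpha = delta_omega / t = 1.14 / 1.34 = 0.8507

0.8507 rad/s^2


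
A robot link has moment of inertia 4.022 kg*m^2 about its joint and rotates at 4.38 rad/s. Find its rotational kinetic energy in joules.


KE = (1/2)*I*omega^2 = 0.5*4.022*4.38^2 = 38.5798

38.5798 J


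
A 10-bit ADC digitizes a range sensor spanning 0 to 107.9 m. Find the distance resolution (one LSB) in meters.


res = range / 2^n = 107.9/2^10 = 107.9/1024 = 0.1054

0.1054 m


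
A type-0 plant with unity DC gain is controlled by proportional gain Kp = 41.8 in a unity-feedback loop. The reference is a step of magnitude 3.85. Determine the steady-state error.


e_ss = R/(1 + Kp) = 3.85/(1 + 41.8) = 3.85/42.8000 = 0.0900

0.0900


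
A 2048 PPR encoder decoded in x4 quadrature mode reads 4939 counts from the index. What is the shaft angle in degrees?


angle = counts * 360 / (PPR*4) = 4939 * 360 / 8192 = 217.0459

217.0459 degrees


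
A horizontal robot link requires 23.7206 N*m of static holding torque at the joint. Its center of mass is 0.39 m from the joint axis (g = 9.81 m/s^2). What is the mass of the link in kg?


m = tau / (g*L) = 23.7206 / (9.81 * 0.39) = 6.2000

6.2000 kg


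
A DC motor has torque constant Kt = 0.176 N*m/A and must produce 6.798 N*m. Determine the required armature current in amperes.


I = tau / Kt = 6.798/0.176 = 38.6250

38.6250 A


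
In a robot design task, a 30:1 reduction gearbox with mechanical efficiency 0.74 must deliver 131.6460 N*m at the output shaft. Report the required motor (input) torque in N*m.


tau_in = tau_out / (N * eta) = 131.6460 / (30 * 0.74) = 5.9300

5.9300 N*m


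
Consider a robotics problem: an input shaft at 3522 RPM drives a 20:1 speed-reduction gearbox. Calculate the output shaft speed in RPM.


omega_out = omega_in / N = 3522 / 20 = 176.1000

176.1000 RPM


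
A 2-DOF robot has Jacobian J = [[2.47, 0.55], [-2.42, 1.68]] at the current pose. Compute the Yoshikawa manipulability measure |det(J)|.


det(J) = 2.47*1.68 - (0.55)*(-2.42) = 5.4806
|det(J)| = 5.4806

5.4806


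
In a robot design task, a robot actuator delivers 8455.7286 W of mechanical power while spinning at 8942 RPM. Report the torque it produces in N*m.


omega = 8942 * 2*pi/60 = 936.404050 rad/s
tau = P / omega = 8455.7286 / 936.404050 = 9.0300

9.0300 N*m


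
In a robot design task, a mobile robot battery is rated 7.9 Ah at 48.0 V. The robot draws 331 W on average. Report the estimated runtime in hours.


E = 7.9*48.0 = 379.2000 Wh
t = E/P = 379.2000/331 = 1.1456

1.1456 hours


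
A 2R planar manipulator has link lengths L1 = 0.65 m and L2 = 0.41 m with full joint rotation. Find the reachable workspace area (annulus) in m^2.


r_max = L1 + L2 = 1.0600, r_min = |L1 - L2| = 0.2400
A = pi*(r_max^2 - r_min^2) = pi*(1.1236 - 0.0576) = 3.3489

3.3489 m^2


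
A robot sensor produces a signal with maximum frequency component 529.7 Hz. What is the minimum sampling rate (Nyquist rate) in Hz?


f_s,min = 2*f_max = 2*529.7 = 1059.4000

1059.4000 Hz


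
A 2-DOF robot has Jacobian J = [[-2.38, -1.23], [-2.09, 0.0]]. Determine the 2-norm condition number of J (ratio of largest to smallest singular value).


JJ^T eigenvalues: trace(JJ^T) = 11.5454, det(JJ^T) = det(J)^2 = 6.60849849
s_max^2 = (11.5454 + sqrt(106.86226720))/2 = 10.94141036
s_min^2 = (11.5454 - sqrt(106.86226720))/2 = 0.60398964
kappa = s_max/s_min = sqrt(10.94141036/0.60398964) = 4.2562

4.2562


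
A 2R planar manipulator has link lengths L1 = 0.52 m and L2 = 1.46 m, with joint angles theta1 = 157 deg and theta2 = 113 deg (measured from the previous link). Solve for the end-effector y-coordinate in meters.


y = L1*sin(th1) + L2*sin(th1+th2) = 0.52*sin(157 deg) + 1.46*sin(270 deg) = -1.2568

-1.2568 m


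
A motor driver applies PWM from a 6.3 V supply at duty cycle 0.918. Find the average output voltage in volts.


V_avg = V_supply * D = 6.3*0.918 = 5.7834

5.7834 V


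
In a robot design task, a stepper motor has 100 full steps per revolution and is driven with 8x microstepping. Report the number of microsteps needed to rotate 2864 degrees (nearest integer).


step_size = 360/(100*8) = 360/800 = 0.450000 deg
n = 2864/(360/800) = 2864*800/360 = 6364.4444 -> 6364

6364 steps


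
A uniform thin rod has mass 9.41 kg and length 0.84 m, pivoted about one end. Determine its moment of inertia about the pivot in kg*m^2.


I = (1/3)*m*L^2 = (1/3)*9.41*0.84^2 = 2.2132

2.2132 kg*m^2


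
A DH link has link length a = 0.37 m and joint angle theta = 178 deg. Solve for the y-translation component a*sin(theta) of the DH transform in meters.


a*sin(theta) = 0.37*sin(178 deg) = 0.0129

0.0129 m


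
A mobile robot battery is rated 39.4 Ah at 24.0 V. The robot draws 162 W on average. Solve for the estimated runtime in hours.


E = 39.4*24.0 = 945.6000 Wh
t = E/P = 945.6000/162 = 5.8370

5.8370 hours


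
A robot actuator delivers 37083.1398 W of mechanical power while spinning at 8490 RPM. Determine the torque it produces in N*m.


omega = 8490 * 2*pi/60 = 889.070721 rad/s
tau = P / omega = 37083.1398 / 889.070721 = 41.7100

41.7100 N*m


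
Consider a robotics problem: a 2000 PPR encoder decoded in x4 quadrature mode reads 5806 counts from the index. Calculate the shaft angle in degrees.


angle = counts * 360 / (PPR*4) = 5806 * 360 / 8000 = 261.2700

261.2700 degrees


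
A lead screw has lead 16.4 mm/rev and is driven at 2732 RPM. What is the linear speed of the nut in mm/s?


v = lead * (RPM/60) = 16.4*2732/60 = 746.7467

746.7467 mm/s


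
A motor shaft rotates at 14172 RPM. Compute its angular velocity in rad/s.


omega = 14172 * 2*pi/60 = 1484.0884

1484.0884 rad/s


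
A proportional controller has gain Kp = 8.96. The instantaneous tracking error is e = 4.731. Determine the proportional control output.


u_P = Kp * e = 8.96 * 4.731 = 42.3898

42.3898


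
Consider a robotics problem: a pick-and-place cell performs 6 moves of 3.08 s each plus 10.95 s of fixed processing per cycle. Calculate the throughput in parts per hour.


T_cycle = 6*3.08 + 10.95 = 29.4300 s
rate = 3600/T = 122.3242

122.3242 parts/hour


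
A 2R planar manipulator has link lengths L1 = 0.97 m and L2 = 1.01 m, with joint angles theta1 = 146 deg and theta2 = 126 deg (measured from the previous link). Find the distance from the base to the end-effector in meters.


x = L1*cos(th1) + L2*cos(th1+th2) = -0.768918
y = L1*sin(th1) + L2*sin(th1+th2) = -0.466968
d = sqrt(x^2 + y^2) = sqrt(0.591235 + 0.218059) = 0.8996

0.8996 m


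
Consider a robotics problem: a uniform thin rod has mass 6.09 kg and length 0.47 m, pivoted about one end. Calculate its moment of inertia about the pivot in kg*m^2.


I = (1/3)*m*L^2 = (1/3)*6.09*0.47^2 = 0.4484

0.4484 kg*m^2


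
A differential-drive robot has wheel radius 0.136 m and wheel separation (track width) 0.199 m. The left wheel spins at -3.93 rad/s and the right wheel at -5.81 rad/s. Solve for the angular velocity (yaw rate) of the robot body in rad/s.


omega = r*(wR - wL)/L = 0.136*(-5.81 - (-3.93))/0.199 = -1.2848

-1.2848 rad/s


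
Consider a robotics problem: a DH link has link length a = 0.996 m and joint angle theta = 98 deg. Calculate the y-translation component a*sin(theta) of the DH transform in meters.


a*sin(theta) = 0.996*sin(98 deg) = 0.9863

0.9863 m


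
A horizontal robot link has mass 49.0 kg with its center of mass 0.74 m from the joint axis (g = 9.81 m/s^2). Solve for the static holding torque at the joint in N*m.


tau = m*g*L = 49.0 * 9.81 * 0.74 = 355.7106

355.7106 N*m


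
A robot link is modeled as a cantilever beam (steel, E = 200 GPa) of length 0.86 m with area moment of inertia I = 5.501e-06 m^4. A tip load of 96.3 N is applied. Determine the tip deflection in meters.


delta = F*L^3/(3*E*I) = 96.3*0.86^3/(3*2.000e+11*5.501e-06)
      = 61.2521928/3300600 = 1.8558e-05

1.8558e-05 m


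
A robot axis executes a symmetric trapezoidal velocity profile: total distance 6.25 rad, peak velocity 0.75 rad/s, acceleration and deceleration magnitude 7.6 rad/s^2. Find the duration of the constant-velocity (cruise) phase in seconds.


t_acc = v/a = 0.098684 s, d_acc = v^2/(2a) = 0.037007 rad each
d_cruise = 6.25 - 2*0.037007 = 6.175986 rad
t_cruise = d_cruise/v = 6.175986/0.75 = 8.2346

8.2346 s


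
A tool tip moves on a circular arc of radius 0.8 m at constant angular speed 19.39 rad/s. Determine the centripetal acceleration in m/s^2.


a_c = omega^2 * r = 19.39^2 * 0.8 = 300.7777

300.7777 m/s^2


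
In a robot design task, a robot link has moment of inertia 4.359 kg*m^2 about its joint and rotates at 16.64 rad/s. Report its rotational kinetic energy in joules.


KE = (1/2)*I*omega^2 = 0.5*4.359*16.64^2 = 603.4809

603.4809 J


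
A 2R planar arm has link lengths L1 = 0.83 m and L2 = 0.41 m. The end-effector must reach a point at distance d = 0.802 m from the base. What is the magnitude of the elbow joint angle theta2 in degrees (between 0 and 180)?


cos(th2) = (d^2 - L1^2 - L2^2)/(2*L1*L2) = (0.802^2 - 0.83^2 - 0.41^2)/(2*0.83*0.41) = -0.31412871
th2 = acos(-0.31412871) = 108.3082 deg

108.3082 degrees


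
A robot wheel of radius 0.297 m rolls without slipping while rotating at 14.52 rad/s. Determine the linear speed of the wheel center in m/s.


v = omega * r = 14.52 * 0.297 = 4.3124

4.3124 m/s


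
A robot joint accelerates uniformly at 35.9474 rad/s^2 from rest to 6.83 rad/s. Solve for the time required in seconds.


t = delta_omega / alpha = 6.83 / 35.9474 = 0.1900

0.1900 s


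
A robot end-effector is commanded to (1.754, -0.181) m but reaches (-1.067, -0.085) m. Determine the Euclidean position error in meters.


dx = -1.067 - (1.754) = -2.8210, dy = -0.085 - (-0.181) = 0.0960
err = sqrt(7.958041 + 0.009216) = 2.8226

2.8226 m


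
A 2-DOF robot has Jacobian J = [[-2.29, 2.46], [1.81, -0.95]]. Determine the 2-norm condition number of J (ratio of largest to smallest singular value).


JJ^T eigenvalues: trace(JJ^T) = 15.4743, det(JJ^T) = det(J)^2 = 5.18518441
s_max^2 = (15.4743 + sqrt(218.71322285))/2 = 15.13162806
s_min^2 = (15.4743 - sqrt(218.71322285))/2 = 0.34267194
kappa = s_max/s_min = sqrt(15.13162806/0.34267194) = 6.6451

6.6451


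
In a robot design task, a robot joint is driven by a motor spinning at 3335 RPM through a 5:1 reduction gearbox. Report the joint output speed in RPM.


omega_joint = omega_motor / N = 3335 / 5 = 667.0000

667.0000 RPM


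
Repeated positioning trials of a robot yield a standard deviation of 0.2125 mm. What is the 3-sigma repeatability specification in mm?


repeatability = 3*sigma = 3*0.2125 = 0.6375

0.6375 mm


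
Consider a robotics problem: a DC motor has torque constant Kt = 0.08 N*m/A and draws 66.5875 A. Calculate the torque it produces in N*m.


tau = Kt * I = 0.08*66.5875 = 5.3270

5.3270 N*m


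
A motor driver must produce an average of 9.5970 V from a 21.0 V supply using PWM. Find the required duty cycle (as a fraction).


D = V_avg/V_supply = 9.5970/21.0 = 0.4570

0.4570


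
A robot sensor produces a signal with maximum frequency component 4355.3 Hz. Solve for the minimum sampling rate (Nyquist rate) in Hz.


f_s,min = 2*f_max = 2*4355.3 = 8710.6000

8710.6000 Hz


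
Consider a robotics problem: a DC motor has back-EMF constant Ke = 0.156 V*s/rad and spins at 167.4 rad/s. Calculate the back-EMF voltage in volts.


V_emf = Ke * omega = 0.156*167.4 = 26.1144

26.1144 V
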